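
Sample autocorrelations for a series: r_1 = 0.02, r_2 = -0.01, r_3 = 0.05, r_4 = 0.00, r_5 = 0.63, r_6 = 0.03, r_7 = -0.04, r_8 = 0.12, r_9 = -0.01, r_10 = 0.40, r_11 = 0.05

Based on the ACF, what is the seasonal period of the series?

The largest autocorrelation is r_5 = 0.63, with a weaker echo at lag 10 (0.40); the remaining lags stay at or below 0.12.
The dominant spike at lag 5 indicates a seasonal period of 5.

5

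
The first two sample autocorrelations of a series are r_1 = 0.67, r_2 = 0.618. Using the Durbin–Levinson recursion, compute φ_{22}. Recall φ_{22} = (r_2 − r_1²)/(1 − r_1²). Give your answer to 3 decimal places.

φ_{22} = (r_2 − r_1²) / (1 − r_1²)
r_1² = (0.67)² = 0.4489
Numerator = 0.618 − 0.4489 = 0.1691; denominator = 1 − 0.4489 = 0.5511
φ_{22} = 0.1691 / 0.5511 = 0.307

0.307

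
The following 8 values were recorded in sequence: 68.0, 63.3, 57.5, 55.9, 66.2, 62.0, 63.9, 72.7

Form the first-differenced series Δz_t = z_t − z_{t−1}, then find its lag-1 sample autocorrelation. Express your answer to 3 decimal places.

-0.059

First differences Δz: -4.7, -5.8, -1.6, 10.3, -4.2, 1.9, 8.8
Mean of differences = 0.6714
Numerator Σ(Δz_t−Δz̄)(Δz_{t+1}−Δz̄) = -15.3137
Denominator Σ(Δz_t−Δz̄)² = 259.9143
r_1(Δz) = -15.3137 / 259.9143 = -0.059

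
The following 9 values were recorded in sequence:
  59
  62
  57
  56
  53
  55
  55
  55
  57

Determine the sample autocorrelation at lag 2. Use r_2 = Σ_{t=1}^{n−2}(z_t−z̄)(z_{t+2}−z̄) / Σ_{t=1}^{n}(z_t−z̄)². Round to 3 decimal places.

0.082

Mean z̄ = (59 + 62 + 57 + 56 + 53 + 55 + 55 + 55 + 57)/9 = 56.5556
Numerator Σ_{t=1}^{7}(z_t−z̄)(z_{t+2}−z̄) = 4.6049
Denominator Σ(z_t−z̄)² = 56.2222
r_2 = 4.6049 / 56.2222 = 0.082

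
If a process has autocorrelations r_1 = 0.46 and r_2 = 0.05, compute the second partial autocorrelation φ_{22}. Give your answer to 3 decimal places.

φ_{22} = (r_2 − r_1²) / (1 − r_1²)
r_1² = (0.46)² = 0.2116
Numerator = 0.05 − 0.2116 = -0.1616; denominator = 1 − 0.2116 = 0.7884
φ_{22} = -0.1616 / 0.7884 = -0.205

-0.205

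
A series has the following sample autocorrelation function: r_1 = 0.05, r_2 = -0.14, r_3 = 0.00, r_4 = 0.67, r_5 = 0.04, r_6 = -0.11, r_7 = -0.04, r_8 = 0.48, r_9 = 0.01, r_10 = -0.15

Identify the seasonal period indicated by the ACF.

The largest autocorrelation is r_4 = 0.67, with a weaker echo at lag 8 (0.48); the remaining lags stay at or below 0.05.
The dominant spike at lag 4 indicates a seasonal period of 4.

4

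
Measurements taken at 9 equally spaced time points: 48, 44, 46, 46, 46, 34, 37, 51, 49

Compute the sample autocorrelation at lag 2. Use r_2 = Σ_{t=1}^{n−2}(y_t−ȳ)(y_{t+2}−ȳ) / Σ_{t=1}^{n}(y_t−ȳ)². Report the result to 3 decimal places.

Mean ȳ = (48 + 44 + 46 + 46 + 46 + 34 + 37 + 51 + 49)/9 = 44.5556
Σ(y_t−ȳ)(y_{t+2}−ȳ) = (4.9753) + (-0.8025) + (2.0864) + (-15.2469) + (-10.9136) + (-68.0247) + (-33.5802) = -121.5062
Denominator Σ(y_t−ȳ)² = 248.2222
r_2 = -121.5062 / 248.2222 = -0.490

-0.490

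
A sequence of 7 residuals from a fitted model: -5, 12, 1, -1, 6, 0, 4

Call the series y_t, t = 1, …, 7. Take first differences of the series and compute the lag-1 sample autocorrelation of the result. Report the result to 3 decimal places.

-0.457

First differences Δy: 17, -11, -2, 7, -6, 4
Mean of differences = 1.5000
Numerator Σ(Δy_t−Δȳ)(Δy_{t+1}−Δȳ) = -229.2500
Denominator Σ(Δy_t−Δȳ)² = 501.5000
r_1(Δy) = -229.2500 / 501.5000 = -0.457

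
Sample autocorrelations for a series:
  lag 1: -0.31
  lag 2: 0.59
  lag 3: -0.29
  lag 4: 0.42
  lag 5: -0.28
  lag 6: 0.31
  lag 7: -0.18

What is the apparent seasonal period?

The largest autocorrelation is r_2 = 0.59, with weaker echoes at lags 4 (0.42) and 6 (0.31); the remaining lags stay at or below -0.18.
The dominant spike at lag 2 indicates a seasonal period of 2.

2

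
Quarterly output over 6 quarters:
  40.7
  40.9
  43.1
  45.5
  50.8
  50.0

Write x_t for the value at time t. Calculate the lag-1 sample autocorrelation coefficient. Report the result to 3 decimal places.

Mean x̄ = (40.7 + 40.9 + 43.1 + 45.5 + 50.8 + 50.0)/6 = 45.1667
Numerator Σ_{t=1}^{5}(x_t−x̄)(x_{t+1}−x̄) = 56.2922
Denominator Σ(x_t−x̄)² = 97.6333
r_1 = 56.2922 / 97.6333 = 0.577

0.577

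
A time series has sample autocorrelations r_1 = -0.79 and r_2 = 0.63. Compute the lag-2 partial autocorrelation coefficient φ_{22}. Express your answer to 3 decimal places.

φ_{22} = (r_2 − r_1²) / (1 − r_1²)
r_1² = (-0.79)² = 0.6241
Numerator = 0.63 − 0.6241 = 0.0059; denominator = 1 − 0.6241 = 0.3759
φ_{22} = 0.0059 / 0.3759 = 0.016

0.016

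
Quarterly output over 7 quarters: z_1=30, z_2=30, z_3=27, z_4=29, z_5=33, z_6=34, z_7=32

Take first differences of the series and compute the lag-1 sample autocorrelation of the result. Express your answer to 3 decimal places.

First differences Δz: 0, -3, 2, 4, 1, -2
Mean of differences = 0.3333
Numerator Σ(Δz_t−Δz̄)(Δz_{t+1}−Δz̄) = 2.5556
Denominator Σ(Δz_t−Δz̄)² = 33.3333
r_1(Δz) = 2.5556 / 33.3333 = 0.077

0.077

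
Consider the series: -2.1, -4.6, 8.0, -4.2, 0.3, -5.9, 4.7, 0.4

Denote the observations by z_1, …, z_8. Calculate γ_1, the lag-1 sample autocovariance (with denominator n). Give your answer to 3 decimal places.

-11.315

Mean z̄ = (-2.1 − 4.6 + 8.0 − 4.2 + 0.3 − 5.9 + 4.7 + 0.4)/8 = -0.4250
Σ_{t=1}^{7}(z_t−z̄)(z_{t+1}−z̄) = -90.5231
γ_1 = -90.5231 / 8 = -11.315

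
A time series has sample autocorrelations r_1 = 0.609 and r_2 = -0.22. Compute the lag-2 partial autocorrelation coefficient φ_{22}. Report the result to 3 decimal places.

-0.939

φ_{22} = (r_2 − r_1²) / (1 − r_1²)
r_1² = (0.609)² = 0.370881
Numerator = -0.22 − 0.3709 = -0.5909; denominator = 1 − 0.3709 = 0.6291
φ_{22} = -0.5909 / 0.6291 = -0.939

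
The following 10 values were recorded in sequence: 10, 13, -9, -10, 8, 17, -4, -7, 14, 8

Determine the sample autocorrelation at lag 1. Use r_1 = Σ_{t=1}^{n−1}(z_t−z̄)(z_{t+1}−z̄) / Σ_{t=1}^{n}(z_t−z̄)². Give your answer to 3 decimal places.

Mean z̄ = (10 + 13 − 9 − 10 + 8 + 17 − 4 − 7 + 14 + 8)/10 = 4.0000
Numerator Σ_{t=1}^{9}(z_t−z̄)(z_{t+1}−z̄) = 29.0000
Denominator Σ(z_t−z̄)² = 968.0000
r_1 = 29.0000 / 968.0000 = 0.030

0.030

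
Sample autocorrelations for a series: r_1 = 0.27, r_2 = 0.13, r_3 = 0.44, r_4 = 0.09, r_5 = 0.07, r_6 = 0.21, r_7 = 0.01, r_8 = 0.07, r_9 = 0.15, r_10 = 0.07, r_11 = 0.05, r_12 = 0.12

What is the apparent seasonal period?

3

The largest autocorrelation is r_3 = 0.44; the remaining lags stay at or below 0.27. The elevated value at lag 1 (0.27), dropping to 0.13 at lag 2, reflects decaying short-term dependence rather than seasonality.
The dominant spike at lag 3 indicates a seasonal period of 3.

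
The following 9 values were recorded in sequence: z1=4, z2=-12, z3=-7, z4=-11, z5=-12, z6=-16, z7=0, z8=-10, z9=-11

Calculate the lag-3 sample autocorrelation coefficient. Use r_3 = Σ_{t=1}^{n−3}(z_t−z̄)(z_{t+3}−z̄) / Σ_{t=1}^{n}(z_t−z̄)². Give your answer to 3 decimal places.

-0.078

Mean z̄ = (4 − 12 − 7 − 11 − 12 − 16 + 0 − 10 − 11)/9 = -8.3333
Σ(z_t−z̄)(z_{t+3}−z̄) = (-32.8889) + (13.4444) + (-10.2222) + (-22.2222) + (6.1111) + (20.4444) = -25.3333
Denominator Σ(z_t−z̄)² = 326.0000
r_3 = -25.3333 / 326.0000 = -0.078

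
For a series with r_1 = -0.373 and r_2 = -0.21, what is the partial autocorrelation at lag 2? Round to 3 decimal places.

-0.406

φ_{22} = (r_2 − r_1²) / (1 − r_1²)
r_1² = (-0.373)² = 0.139129
Numerator = -0.21 − 0.1391 = -0.3491; denominator = 1 − 0.1391 = 0.8609
φ_{22} = -0.3491 / 0.8609 = -0.406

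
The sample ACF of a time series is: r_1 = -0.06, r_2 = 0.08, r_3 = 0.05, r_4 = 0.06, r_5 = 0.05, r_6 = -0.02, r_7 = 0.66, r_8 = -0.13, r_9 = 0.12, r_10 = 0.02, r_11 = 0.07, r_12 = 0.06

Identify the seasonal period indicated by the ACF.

The largest autocorrelation is r_7 = 0.66; the remaining lags stay at or below 0.12.
The dominant spike at lag 7 indicates a seasonal period of 7.

7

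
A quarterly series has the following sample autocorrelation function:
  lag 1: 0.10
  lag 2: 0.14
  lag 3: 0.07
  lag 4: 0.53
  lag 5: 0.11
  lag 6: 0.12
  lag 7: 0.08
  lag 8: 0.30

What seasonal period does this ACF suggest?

The largest autocorrelation is r_4 = 0.53, with a weaker echo at lag 8 (0.30); the remaining lags stay at or below 0.14.
The dominant spike at lag 4 indicates a seasonal period of 4.

4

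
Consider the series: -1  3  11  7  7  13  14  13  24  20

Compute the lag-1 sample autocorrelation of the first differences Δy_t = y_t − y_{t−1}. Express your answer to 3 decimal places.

First differences Δy: 4, 8, -4, 0, 6, 1, -1, 11, -4
Mean of differences = 2.3333
Numerator Σ(Δy_t−Δȳ)(Δy_{t+1}−Δȳ) = -104.4444
Denominator Σ(Δy_t−Δȳ)² = 222.0000
r_1(Δy) = -104.4444 / 222.0000 = -0.470

-0.470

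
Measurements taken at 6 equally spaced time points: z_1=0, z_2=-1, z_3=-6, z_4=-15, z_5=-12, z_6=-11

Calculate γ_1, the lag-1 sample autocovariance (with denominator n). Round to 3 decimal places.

Mean z̄ = (0 − 1 − 6 − 15 − 12 − 11)/6 = -7.5000
Σ_{t=1}^{5}(z_t−z̄)(z_{t+1}−z̄) = 96.7500
γ_1 = 96.7500 / 6 = 16.125

16.125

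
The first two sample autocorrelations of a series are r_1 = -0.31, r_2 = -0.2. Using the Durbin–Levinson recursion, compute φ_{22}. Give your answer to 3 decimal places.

-0.328

φ_{22} = (r_2 − r_1²) / (1 − r_1²)
r_1² = (-0.31)² = 0.0961
Numerator = -0.2 − 0.0961 = -0.2961; denominator = 1 − 0.0961 = 0.9039
φ_{22} = -0.2961 / 0.9039 = -0.328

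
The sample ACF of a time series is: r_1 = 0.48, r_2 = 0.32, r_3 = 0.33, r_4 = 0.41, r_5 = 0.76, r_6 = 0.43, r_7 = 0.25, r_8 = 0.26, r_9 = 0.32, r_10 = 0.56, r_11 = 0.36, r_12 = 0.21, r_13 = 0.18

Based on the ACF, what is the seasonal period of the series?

The largest autocorrelation is r_5 = 0.76, with a weaker echo at lag 10 (0.56); the remaining lags stay at or below 0.48. The elevated value at lag 1 (0.48), dropping to 0.32 at lag 2, reflects decaying short-term dependence rather than seasonality.
The dominant spike at lag 5 indicates a seasonal period of 5.

5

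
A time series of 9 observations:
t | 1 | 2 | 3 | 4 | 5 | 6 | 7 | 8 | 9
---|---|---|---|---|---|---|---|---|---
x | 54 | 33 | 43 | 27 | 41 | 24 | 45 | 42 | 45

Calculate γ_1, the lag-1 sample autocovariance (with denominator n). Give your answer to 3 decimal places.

-29.346

Mean x̄ = (54 + 33 + 43 + 27 + 41 + 24 + 45 + 42 + 45)/9 = 39.3333
Σ_{t=1}^{8}(x_t−x̄)(x_{t+1}−x̄) = -264.1111
γ_1 = -264.1111 / 9 = -29.346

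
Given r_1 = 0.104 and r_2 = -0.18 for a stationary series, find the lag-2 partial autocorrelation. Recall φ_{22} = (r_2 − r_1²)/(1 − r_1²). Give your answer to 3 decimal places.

φ_{22} = (r_2 − r_1²) / (1 − r_1²)
r_1² = (0.104)² = 0.010816
Numerator = -0.18 − 0.0108 = -0.1908; denominator = 1 − 0.0108 = 0.9892
φ_{22} = -0.1908 / 0.9892 = -0.193

-0.193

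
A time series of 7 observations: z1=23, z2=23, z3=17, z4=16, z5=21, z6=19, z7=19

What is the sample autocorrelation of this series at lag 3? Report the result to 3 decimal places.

Mean z̄ = (23 + 23 + 17 + 16 + 21 + 19 + 19)/7 = 19.7143
Deviations from mean: 3.2857, 3.2857, -2.7143, -3.7143, 1.2857, -0.7143, -0.7143
Σ(z_t−z̄)(z_{t+3}−z̄) = (-12.2041) + (4.2245) + (1.9388) + (2.6531) = -3.3878
Denominator Σ(z_t−z̄)² = 45.4286
r_3 = -3.3878 / 45.4286 = -0.075

-0.075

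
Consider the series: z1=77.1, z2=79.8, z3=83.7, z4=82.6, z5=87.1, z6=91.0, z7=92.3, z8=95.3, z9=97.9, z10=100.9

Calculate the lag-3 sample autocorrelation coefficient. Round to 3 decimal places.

0.185

Mean z̄ = (77.1 + 79.8 + 83.7 + 82.6 + 87.1 + 91.0 + 92.3 + 95.3 + 97.9 + 100.9)/10 = 88.7700
Σ(z_t−z̄)(z_{t+3}−z̄) = (72.0039) + (14.9799) + (-11.3061) + (-21.7801) + (-10.9051) + (20.3599) + (42.8189) = 106.1713
Denominator Σ(z_t−z̄)² = 573.7810
r_3 = 106.1713 / 573.7810 = 0.185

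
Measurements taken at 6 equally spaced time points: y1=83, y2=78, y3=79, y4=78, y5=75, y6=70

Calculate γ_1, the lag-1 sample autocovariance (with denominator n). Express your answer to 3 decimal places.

3.606

Mean ȳ = (83 + 78 + 79 + 78 + 75 + 70)/6 = 77.1667
Σ_{t=1}^{5}(y_t−ȳ)(y_{t+1}−ȳ) = 21.6389
γ_1 = 21.6389 / 6 = 3.606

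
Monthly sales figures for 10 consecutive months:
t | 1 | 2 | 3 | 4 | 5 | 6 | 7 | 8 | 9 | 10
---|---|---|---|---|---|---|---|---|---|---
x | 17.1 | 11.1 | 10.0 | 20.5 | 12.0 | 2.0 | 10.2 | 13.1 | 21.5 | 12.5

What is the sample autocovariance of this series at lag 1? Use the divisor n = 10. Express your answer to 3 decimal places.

0.603

Mean x̄ = (17.1 + 11.1 + 10.0 + 20.5 + 12.0 + 2.0 + 10.2 + 13.1 + 21.5 + 12.5)/10 = 13.0000
Σ_{t=1}^{9}(x_t−x̄)(x_{t+1}−x̄) = 6.0300
γ_1 = 6.0300 / 10 = 0.603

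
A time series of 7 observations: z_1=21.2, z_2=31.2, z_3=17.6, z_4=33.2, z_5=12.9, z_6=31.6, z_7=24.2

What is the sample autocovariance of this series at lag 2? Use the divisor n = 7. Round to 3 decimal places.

32.415

Mean z̄ = (21.2 + 31.2 + 17.6 + 33.2 + 12.9 + 31.6 + 24.2)/7 = 24.5571
Σ_{t=1}^{5}(z_t−z̄)(z_{t+2}−z̄) = 226.9035
γ_2 = 226.9035 / 7 = 32.415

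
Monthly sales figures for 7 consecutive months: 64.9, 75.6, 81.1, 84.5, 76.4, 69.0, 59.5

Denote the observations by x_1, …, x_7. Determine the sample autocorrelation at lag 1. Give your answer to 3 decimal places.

0.360

Mean x̄ = (64.9 + 75.6 + 81.1 + 84.5 + 76.4 + 69.0 + 59.5)/7 = 73.0000
Deviations from mean: -8.1000, 2.6000, 8.1000, 11.5000, 3.4000, -4.0000, -13.5000
Σ(x_t−x̄)(x_{t+1}−x̄) = (-21.0600) + (21.0600) + (93.1500) + (39.1000) + (-13.6000) + (54.0000) = 172.6500
Denominator Σ(x_t−x̄)² = 480.0400
r_1 = 172.6500 / 480.0400 = 0.360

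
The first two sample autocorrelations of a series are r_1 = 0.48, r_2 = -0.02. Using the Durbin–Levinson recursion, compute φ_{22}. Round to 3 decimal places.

-0.325

φ_{22} = (r_2 − r_1²) / (1 − r_1²)
r_1² = (0.48)² = 0.2304
Numerator = -0.02 − 0.2304 = -0.2504; denominator = 1 − 0.2304 = 0.7696
φ_{22} = -0.2504 / 0.7696 = -0.325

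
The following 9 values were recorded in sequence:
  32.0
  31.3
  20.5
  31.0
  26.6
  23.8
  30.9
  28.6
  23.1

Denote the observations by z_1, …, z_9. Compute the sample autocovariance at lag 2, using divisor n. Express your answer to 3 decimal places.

-5.198

Mean z̄ = (32.0 + 31.3 + 20.5 + 31.0 + 26.6 + 23.8 + 30.9 + 28.6 + 23.1)/9 = 27.5333
Σ_{t=1}^{7}(z_t−z̄)(z_{t+2}−z̄) = -46.7856
γ_2 = -46.7856 / 9 = -5.198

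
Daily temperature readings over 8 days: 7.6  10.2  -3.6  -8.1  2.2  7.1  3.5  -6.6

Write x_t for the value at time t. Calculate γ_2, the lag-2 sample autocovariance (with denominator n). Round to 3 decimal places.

-26.951

Mean x̄ = (7.6 + 10.2 − 3.6 − 8.1 + 2.2 + 7.1 + 3.5 − 6.6)/8 = 1.5375
Σ_{t=1}^{6}(x_t−x̄)(x_{t+2}−x̄) = -215.6078
γ_2 = -215.6078 / 8 = -26.951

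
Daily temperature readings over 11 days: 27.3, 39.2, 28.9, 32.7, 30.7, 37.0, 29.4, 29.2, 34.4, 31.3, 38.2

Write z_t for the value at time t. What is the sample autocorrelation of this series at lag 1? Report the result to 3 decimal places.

Mean z̄ = (27.3 + 39.2 + 28.9 + 32.7 + 30.7 + 37.0 + 29.4 + 29.2 + 34.4 + 31.3 + 38.2)/11 = 32.5727
Numerator Σ_{t=1}^{10}(z_t−z̄)(z_{t+1}−z̄) = -87.2771
Denominator Σ(z_t−z̄)² = 166.4018
r_1 = -87.2771 / 166.4018 = -0.524

-0.524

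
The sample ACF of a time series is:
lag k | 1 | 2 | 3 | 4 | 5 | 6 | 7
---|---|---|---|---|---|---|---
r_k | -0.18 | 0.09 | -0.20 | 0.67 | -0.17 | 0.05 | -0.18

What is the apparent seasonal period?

The largest autocorrelation is r_4 = 0.67; the remaining lags stay at or below 0.09.
The dominant spike at lag 4 indicates a seasonal period of 4.

4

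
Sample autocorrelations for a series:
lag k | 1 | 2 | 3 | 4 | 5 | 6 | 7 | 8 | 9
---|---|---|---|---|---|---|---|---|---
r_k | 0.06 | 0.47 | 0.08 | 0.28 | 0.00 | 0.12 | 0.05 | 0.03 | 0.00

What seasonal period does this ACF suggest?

2

The largest autocorrelation is r_2 = 0.47, with a weaker echo at lag 4 (0.28); the remaining lags stay at or below 0.12.
The dominant spike at lag 2 indicates a seasonal period of 2.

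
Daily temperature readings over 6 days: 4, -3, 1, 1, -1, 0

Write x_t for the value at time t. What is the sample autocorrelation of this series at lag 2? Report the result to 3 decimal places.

-0.033

Mean x̄ = (4 − 3 + 1 + 1 − 1 + 0)/6 = 0.3333
Σ(x_t−x̄)(x_{t+2}−x̄) = (2.4444) + (-2.2222) + (-0.8889) + (-0.2222) = -0.8889
Denominator Σ(x_t−x̄)² = 27.3333
r_2 = -0.8889 / 27.3333 = -0.033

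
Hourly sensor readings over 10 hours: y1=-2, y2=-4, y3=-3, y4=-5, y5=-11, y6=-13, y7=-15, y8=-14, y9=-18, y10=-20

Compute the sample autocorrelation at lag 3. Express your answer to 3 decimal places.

0.164

Mean ȳ = (-2 − 4 − 3 − 5 − 11 − 13 − 15 − 14 − 18 − 20)/10 = -10.5000
Σ(y_t−ȳ)(y_{t+3}−ȳ) = (46.7500) + (-3.2500) + (-18.7500) + (-24.7500) + (1.7500) + (18.7500) + (42.7500) = 63.2500
Denominator Σ(y_t−ȳ)² = 386.5000
r_3 = 63.2500 / 386.5000 = 0.164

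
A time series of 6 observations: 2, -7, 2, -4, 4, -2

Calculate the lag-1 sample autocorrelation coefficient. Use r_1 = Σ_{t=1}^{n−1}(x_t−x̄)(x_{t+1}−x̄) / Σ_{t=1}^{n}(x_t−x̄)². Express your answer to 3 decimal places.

Mean x̄ = (2 − 7 + 2 − 4 + 4 − 2)/6 = -0.8333
Σ(x_t−x̄)(x_{t+1}−x̄) = (-17.4722) + (-17.4722) + (-8.9722) + (-15.3056) + (-5.6389) = -64.8611
Denominator Σ(x_t−x̄)² = 88.8333
r_1 = -64.8611 / 88.8333 = -0.730

-0.730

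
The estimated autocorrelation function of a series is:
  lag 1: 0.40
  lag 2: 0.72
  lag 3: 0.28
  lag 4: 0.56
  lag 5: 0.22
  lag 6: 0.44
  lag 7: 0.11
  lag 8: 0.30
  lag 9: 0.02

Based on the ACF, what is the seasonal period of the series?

The largest autocorrelation is r_2 = 0.72, with weaker echoes at lags 4 (0.56) and 6 (0.44); the remaining lags stay at or below 0.40.
The dominant spike at lag 2 indicates a seasonal period of 2.

2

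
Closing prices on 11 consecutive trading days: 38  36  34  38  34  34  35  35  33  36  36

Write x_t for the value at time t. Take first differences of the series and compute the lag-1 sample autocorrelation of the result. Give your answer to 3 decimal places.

-0.486

First differences Δx: -2, -2, 4, -4, 0, 1, 0, -2, 3, 0
Mean of differences = -0.2000
Numerator Σ(Δx_t−Δx̄)(Δx_{t+1}−Δx̄) = -26.0400
Denominator Σ(Δx_t−Δx̄)² = 53.6000
r_1(Δx) = -26.0400 / 53.6000 = -0.486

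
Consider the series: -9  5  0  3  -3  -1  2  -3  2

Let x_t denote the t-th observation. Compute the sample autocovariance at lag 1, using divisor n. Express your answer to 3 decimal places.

-7.096

Mean x̄ = (-9 + 5 + 0 + 3 − 3 − 1 + 2 − 3 + 2)/9 = -0.4444
Σ_{t=1}^{8}(x_t−x̄)(x_{t+1}−x̄) = -63.8642
γ_1 = -63.8642 / 9 = -7.096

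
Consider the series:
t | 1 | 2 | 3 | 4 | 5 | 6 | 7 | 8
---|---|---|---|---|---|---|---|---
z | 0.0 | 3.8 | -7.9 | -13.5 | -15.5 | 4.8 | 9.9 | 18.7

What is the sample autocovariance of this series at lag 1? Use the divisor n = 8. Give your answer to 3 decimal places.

55.602

Mean z̄ = (0.0 + 3.8 − 7.9 − 13.5 − 15.5 + 4.8 + 9.9 + 18.7)/8 = 0.0375
Σ_{t=1}^{7}(z_t−z̄)(z_{t+1}−z̄) = 444.8186
γ_1 = 444.8186 / 8 = 55.602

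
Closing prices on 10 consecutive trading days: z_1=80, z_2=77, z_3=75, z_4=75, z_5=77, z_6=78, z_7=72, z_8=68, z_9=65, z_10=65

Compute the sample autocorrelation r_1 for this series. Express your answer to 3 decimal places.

Mean z̄ = (80 + 77 + 75 + 75 + 77 + 78 + 72 + 68 + 65 + 65)/10 = 73.2000
Numerator Σ_{t=1}^{9}(z_t−z̄)(z_{t+1}−z̄) = 171.3600
Denominator Σ(z_t−z̄)² = 267.6000
r_1 = 171.3600 / 267.6000 = 0.640

0.640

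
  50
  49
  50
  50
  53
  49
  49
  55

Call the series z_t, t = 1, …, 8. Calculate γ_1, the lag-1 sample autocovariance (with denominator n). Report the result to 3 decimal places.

-0.924

Mean z̄ = (50 + 49 + 50 + 50 + 53 + 49 + 49 + 55)/8 = 50.6250
Deviations: -0.6250, -1.6250, -0.6250, -0.6250, 2.3750, -1.6250, -1.6250, 4.3750
Σ_{t=1}^{7}(z_t−z̄)(z_{t+1}−z̄) = -7.3906
γ_1 = -7.3906 / 8 = -0.924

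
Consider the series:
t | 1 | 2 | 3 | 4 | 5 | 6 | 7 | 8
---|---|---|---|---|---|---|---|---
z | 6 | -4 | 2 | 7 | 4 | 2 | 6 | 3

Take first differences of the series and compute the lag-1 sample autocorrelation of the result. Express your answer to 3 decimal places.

-0.278

First differences Δz: -10, 6, 5, -3, -2, 4, -3
Mean of differences = -0.4286
Numerator Σ(Δz_t−Δz̄)(Δz_{t+1}−Δz̄) = -54.8980
Denominator Σ(Δz_t−Δz̄)² = 197.7143
r_1(Δz) = -54.8980 / 197.7143 = -0.278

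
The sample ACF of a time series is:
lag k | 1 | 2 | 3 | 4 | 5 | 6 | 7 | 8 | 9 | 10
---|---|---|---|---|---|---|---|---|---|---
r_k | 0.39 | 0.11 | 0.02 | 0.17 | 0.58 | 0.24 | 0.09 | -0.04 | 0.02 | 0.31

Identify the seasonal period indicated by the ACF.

5

The largest autocorrelation is r_5 = 0.58; the remaining lags stay at or below 0.39. The elevated value at lag 1 (0.39), dropping to 0.11 at lag 2, reflects decaying short-term dependence rather than seasonality.
The dominant spike at lag 5 indicates a seasonal period of 5.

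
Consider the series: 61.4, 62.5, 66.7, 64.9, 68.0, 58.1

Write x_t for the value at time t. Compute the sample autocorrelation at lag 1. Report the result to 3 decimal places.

Mean x̄ = (61.4 + 62.5 + 66.7 + 64.9 + 68.0 + 58.1)/6 = 63.6000
Σ(x_t−x̄)(x_{t+1}−x̄) = (2.4200) + (-3.4100) + (4.0300) + (5.7200) + (-24.2000) = -15.4400
Denominator Σ(x_t−x̄)² = 66.9600
r_1 = -15.4400 / 66.9600 = -0.231

-0.231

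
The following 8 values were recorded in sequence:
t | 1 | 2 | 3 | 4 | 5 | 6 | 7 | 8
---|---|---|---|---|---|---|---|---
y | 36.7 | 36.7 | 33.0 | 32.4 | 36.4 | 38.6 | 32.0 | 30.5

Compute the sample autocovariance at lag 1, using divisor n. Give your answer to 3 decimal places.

1.020

Mean ȳ = (36.7 + 36.7 + 33.0 + 32.4 + 36.4 + 38.6 + 32.0 + 30.5)/8 = 34.5375
Σ_{t=1}^{7}(y_t−ȳ)(y_{t+1}−ȳ) = 8.1598
γ_1 = 8.1598 / 8 = 1.020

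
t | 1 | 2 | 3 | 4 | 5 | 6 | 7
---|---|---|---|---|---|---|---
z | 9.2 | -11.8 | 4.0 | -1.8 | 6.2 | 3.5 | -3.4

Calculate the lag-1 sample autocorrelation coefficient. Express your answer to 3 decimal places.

-0.550

Mean z̄ = (9.2 − 11.8 + 4.0 − 1.8 + 6.2 + 3.5 − 3.4)/7 = 0.8429
Deviations from mean: 8.3571, -12.6429, 3.1571, -2.6429, 5.3571, 2.6571, -4.2429
Σ(z_t−z̄)(z_{t+1}−z̄) = (-105.6582) + (-39.9153) + (-8.3439) + (-14.1582) + (14.2347) + (-11.2739) = -165.1147
Denominator Σ(z_t−z̄)² = 300.3971
r_1 = -165.1147 / 300.3971 = -0.550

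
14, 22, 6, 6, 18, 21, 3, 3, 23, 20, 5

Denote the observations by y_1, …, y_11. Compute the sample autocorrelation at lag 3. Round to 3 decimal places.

0.131

Mean ȳ = (14 + 22 + 6 + 6 + 18 + 21 + 3 + 3 + 23 + 20 + 5)/11 = 12.8182
Numerator Σ_{t=1}^{8}(y_t−ȳ)(y_{t+3}−ȳ) = 89.3554
Denominator Σ(y_t−ȳ)² = 681.6364
r_3 = 89.3554 / 681.6364 = 0.131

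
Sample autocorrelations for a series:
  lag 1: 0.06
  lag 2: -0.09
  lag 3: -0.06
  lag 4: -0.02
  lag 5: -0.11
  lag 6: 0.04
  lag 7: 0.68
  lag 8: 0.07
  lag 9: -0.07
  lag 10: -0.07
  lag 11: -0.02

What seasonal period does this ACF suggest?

The largest autocorrelation is r_7 = 0.68; the remaining lags stay at or below 0.07.
The dominant spike at lag 7 indicates a seasonal period of 7.

7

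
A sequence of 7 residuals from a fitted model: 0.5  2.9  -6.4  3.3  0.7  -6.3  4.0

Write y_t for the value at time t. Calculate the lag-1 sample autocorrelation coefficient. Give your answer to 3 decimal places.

-0.572

Mean ȳ = (0.5 + 2.9 − 6.4 + 3.3 + 0.7 − 6.3 + 4.0)/7 = -0.1857
Deviations from mean: 0.6857, 3.0857, -6.2143, 3.4857, 0.8857, -6.1143, 4.1857
Σ(y_t−ȳ)(y_{t+1}−ȳ) = (2.1159) + (-19.1755) + (-21.6612) + (3.0873) + (-5.4155) + (-25.5927) = -66.6416
Denominator Σ(y_t−ȳ)² = 116.4486
r_1 = -66.6416 / 116.4486 = -0.572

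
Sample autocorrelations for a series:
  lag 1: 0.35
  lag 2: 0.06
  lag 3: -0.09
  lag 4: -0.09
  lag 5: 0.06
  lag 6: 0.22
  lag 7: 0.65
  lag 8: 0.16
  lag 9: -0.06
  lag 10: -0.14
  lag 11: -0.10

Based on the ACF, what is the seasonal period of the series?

The largest autocorrelation is r_7 = 0.65; the remaining lags stay at or below 0.35. The elevated value at lag 1 (0.35), dropping to 0.06 at lag 2, reflects decaying short-term dependence rather than seasonality.
The dominant spike at lag 7 indicates a seasonal period of 7.

7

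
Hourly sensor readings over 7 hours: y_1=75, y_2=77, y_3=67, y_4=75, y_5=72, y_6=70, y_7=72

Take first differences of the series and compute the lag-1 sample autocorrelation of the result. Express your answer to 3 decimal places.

First differences Δy: 2, -10, 8, -3, -2, 2
Mean of differences = -0.5000
Numerator Σ(Δy_t−Δȳ)(Δy_{t+1}−Δȳ) = -125.7500
Denominator Σ(Δy_t−Δȳ)² = 183.5000
r_1(Δy) = -125.7500 / 183.5000 = -0.685

-0.685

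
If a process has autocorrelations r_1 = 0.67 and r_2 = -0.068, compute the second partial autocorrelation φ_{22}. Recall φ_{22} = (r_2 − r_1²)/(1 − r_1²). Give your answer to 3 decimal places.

φ_{22} = (r_2 − r_1²) / (1 − r_1²)
r_1² = (0.67)² = 0.4489
Numerator = -0.068 − 0.4489 = -0.5169; denominator = 1 − 0.4489 = 0.5511
φ_{22} = -0.5169 / 0.5511 = -0.938

-0.938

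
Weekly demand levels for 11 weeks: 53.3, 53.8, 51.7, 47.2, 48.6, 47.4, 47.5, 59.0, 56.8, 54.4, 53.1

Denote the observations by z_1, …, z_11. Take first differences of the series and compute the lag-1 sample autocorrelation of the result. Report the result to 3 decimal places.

First differences Δz: 0.5, -2.1, -4.5, 1.4, -1.2, 0.1, 11.5, -2.2, -2.4, -1.3
Mean of differences = -0.0200
Numerator Σ(Δz_t−Δz̄)(Δz_{t+1}−Δz̄) = -15.4384
Denominator Σ(Δz_t−Δz̄)² = 172.8560
r_1(Δz) = -15.4384 / 172.8560 = -0.089

-0.089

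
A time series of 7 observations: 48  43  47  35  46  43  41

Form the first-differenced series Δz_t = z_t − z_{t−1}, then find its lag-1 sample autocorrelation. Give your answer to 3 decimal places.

First differences Δz: -5, 4, -12, 11, -3, -2
Mean of differences = -1.1667
Numerator Σ(Δz_t−Δz̄)(Δz_{t+1}−Δz̄) = -228.3611
Denominator Σ(Δz_t−Δz̄)² = 310.8333
r_1(Δz) = -228.3611 / 310.8333 = -0.735

-0.735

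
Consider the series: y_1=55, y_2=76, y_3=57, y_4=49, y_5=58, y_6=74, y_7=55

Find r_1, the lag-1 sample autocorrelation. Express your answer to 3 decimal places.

Mean ȳ = (55 + 76 + 57 + 49 + 58 + 74 + 55)/7 = 60.5714
Deviations from mean: -5.5714, 15.4286, -3.5714, -11.5714, -2.5714, 13.4286, -5.5714
Σ(y_t−ȳ)(y_{t+1}−ȳ) = (-85.9592) + (-55.1020) + (41.3265) + (29.7551) + (-34.5306) + (-74.8163) = -179.3265
Denominator Σ(y_t−ȳ)² = 633.7143
r_1 = -179.3265 / 633.7143 = -0.283

-0.283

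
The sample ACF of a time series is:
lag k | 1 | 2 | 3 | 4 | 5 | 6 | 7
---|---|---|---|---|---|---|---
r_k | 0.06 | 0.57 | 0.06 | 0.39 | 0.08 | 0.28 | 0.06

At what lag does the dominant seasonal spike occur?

2

The largest autocorrelation is r_2 = 0.57, with weaker echoes at lags 4 (0.39) and 6 (0.28); the remaining lags stay at or below 0.08.
The dominant spike at lag 2 indicates a seasonal period of 2.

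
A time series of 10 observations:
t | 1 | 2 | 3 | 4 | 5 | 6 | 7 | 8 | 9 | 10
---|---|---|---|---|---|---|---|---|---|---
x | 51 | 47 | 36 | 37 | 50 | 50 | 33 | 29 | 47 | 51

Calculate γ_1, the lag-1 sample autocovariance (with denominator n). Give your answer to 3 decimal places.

10.049

Mean x̄ = (51 + 47 + 36 + 37 + 50 + 50 + 33 + 29 + 47 + 51)/10 = 43.1000
Σ_{t=1}^{9}(x_t−x̄)(x_{t+1}−x̄) = 100.4900
γ_1 = 100.4900 / 10 = 10.049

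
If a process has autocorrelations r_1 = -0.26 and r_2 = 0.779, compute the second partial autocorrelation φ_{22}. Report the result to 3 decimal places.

0.763

φ_{22} = (r_2 − r_1²) / (1 − r_1²)
r_1² = (-0.26)² = 0.0676
Numerator = 0.779 − 0.0676 = 0.7114; denominator = 1 − 0.0676 = 0.9324
φ_{22} = 0.7114 / 0.9324 = 0.763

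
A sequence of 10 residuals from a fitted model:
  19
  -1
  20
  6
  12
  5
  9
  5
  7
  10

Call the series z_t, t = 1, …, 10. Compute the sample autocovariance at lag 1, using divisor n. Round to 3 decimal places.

Mean z̄ = (19 − 1 + 20 + 6 + 12 + 5 + 9 + 5 + 7 + 10)/10 = 9.2000
Σ_{t=1}^{9}(z_t−z̄)(z_{t+1}−z̄) = -256.2400
γ_1 = -256.2400 / 10 = -25.624

-25.624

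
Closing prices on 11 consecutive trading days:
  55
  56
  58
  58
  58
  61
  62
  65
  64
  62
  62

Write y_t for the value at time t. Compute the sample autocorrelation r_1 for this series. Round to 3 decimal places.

0.726

Mean ȳ = (55 + 56 + 58 + 58 + 58 + 61 + 62 + 65 + 64 + 62 + 62)/11 = 60.0909
Numerator Σ_{t=1}^{10}(y_t−ȳ)(y_{t+1}−ȳ) = 77.6281
Denominator Σ(y_t−ȳ)² = 106.9091
r_1 = 77.6281 / 106.9091 = 0.726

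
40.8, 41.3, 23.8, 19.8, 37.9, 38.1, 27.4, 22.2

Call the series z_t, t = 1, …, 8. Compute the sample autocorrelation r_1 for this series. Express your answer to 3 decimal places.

0.149

Mean z̄ = (40.8 + 41.3 + 23.8 + 19.8 + 37.9 + 38.1 + 27.4 + 22.2)/8 = 31.4125
Deviations from mean: 9.3875, 9.8875, -7.6125, -11.6125, 6.4875, 6.6875, -4.0125, -9.2125
Numerator Σ_{t=1}^{7}(z_t−z̄)(z_{t+1}−z̄) = 84.1311
Denominator Σ(z_t−z̄)² = 566.4688
r_1 = 84.1311 / 566.4688 = 0.149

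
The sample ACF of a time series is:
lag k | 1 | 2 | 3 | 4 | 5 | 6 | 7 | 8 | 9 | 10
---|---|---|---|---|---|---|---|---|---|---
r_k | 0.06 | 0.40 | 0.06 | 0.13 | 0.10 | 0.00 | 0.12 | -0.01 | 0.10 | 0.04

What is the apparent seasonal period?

The largest autocorrelation is r_2 = 0.40; the remaining lags stay at or below 0.13.
The dominant spike at lag 2 indicates a seasonal period of 2.

2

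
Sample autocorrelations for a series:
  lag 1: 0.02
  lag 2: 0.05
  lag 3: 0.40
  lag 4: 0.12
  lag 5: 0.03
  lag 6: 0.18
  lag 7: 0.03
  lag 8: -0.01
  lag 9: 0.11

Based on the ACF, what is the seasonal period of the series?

3

The largest autocorrelation is r_3 = 0.40, with a weaker echo at lag 6 (0.18); the remaining lags stay at or below 0.12.
The dominant spike at lag 3 indicates a seasonal period of 3.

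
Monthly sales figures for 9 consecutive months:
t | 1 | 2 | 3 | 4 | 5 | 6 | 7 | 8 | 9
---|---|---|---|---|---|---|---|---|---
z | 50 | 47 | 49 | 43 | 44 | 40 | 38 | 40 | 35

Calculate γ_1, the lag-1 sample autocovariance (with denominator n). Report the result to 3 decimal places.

Mean z̄ = (50 + 47 + 49 + 43 + 44 + 40 + 38 + 40 + 35)/9 = 42.8889
Σ_{t=1}^{8}(z_t−z̄)(z_{t+1}−z̄) = 102.9877
γ_1 = 102.9877 / 9 = 11.443

11.443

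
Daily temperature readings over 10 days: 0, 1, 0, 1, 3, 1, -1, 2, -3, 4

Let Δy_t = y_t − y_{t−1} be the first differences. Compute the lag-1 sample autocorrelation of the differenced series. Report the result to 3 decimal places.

-0.566

First differences Δy: 1, -1, 1, 2, -2, -2, 3, -5, 7
Mean of differences = 0.4444
Numerator Σ(Δy_t−Δȳ)(Δy_{t+1}−Δȳ) = -54.4198
Denominator Σ(Δy_t−Δȳ)² = 96.2222
r_1(Δy) = -54.4198 / 96.2222 = -0.566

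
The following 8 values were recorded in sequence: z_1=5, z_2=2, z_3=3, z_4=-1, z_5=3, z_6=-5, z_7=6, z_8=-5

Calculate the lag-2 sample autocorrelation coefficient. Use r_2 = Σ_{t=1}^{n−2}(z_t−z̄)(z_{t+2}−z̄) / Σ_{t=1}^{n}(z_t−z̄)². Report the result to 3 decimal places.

0.540

Mean z̄ = (5 + 2 + 3 − 1 + 3 − 5 + 6 − 5)/8 = 1.0000
Σ(z_t−z̄)(z_{t+2}−z̄) = (8.0000) + (-2.0000) + (4.0000) + (12.0000) + (10.0000) + (36.0000) = 68.0000
Denominator Σ(z_t−z̄)² = 126.0000
r_2 = 68.0000 / 126.0000 = 0.540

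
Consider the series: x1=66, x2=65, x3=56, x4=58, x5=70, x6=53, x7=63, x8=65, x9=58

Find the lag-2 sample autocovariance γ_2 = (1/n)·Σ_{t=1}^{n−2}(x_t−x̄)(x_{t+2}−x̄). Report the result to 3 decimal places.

Mean x̄ = (66 + 65 + 56 + 58 + 70 + 53 + 63 + 65 + 58)/9 = 61.5556
Σ_{t=1}^{7}(x_t−x̄)(x_{t+2}−x̄) = -75.8395
γ_2 = -75.8395 / 9 = -8.427

-8.427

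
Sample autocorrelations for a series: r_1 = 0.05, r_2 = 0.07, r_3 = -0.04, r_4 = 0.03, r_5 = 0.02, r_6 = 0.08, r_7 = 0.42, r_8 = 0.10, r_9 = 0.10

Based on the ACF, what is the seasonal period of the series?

The largest autocorrelation is r_7 = 0.42; the remaining lags stay at or below 0.10.
The dominant spike at lag 7 indicates a seasonal period of 7.

7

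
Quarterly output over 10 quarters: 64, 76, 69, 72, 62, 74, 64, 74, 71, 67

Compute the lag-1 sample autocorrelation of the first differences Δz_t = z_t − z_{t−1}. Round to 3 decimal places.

-0.733

First differences Δz: 12, -7, 3, -10, 12, -10, 10, -3, -4
Mean of differences = 0.3333
Numerator Σ(Δz_t−Δz̄)(Δz_{t+1}−Δz̄) = -491.4444
Denominator Σ(Δz_t−Δz̄)² = 670.0000
r_1(Δz) = -491.4444 / 670.0000 = -0.733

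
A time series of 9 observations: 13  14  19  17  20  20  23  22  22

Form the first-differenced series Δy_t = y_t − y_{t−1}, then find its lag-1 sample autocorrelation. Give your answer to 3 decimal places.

-0.624

First differences Δy: 1, 5, -2, 3, 0, 3, -1, 0
Mean of differences = 1.1250
Numerator Σ(Δy_t−Δȳ)(Δy_{t+1}−Δȳ) = -24.2656
Denominator Σ(Δy_t−Δȳ)² = 38.8750
r_1(Δy) = -24.2656 / 38.8750 = -0.624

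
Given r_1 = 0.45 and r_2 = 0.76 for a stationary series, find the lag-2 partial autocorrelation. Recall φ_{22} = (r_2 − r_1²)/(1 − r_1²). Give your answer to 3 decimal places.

0.699

φ_{22} = (r_2 − r_1²) / (1 − r_1²)
r_1² = (0.45)² = 0.2025
Numerator = 0.76 − 0.2025 = 0.5575; denominator = 1 − 0.2025 = 0.7975
φ_{22} = 0.5575 / 0.7975 = 0.699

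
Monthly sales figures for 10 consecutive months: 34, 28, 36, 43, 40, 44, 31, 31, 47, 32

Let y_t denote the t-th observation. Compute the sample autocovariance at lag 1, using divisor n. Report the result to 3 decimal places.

-4.556

Mean ȳ = (34 + 28 + 36 + 43 + 40 + 44 + 31 + 31 + 47 + 32)/10 = 36.6000
Σ_{t=1}^{9}(y_t−ȳ)(y_{t+1}−ȳ) = -45.5600
γ_1 = -45.5600 / 10 = -4.556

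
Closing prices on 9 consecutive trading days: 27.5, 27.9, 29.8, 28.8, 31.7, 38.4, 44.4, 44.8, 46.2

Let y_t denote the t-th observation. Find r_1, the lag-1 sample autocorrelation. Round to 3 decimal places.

Mean ȳ = (27.5 + 27.9 + 29.8 + 28.8 + 31.7 + 38.4 + 44.4 + 44.8 + 46.2)/9 = 35.5000
Numerator Σ_{t=1}^{8}(y_t−ȳ)(y_{t+1}−ȳ) = 364.8400
Denominator Σ(y_t−ȳ)² = 502.1800
r_1 = 364.8400 / 502.1800 = 0.727

0.727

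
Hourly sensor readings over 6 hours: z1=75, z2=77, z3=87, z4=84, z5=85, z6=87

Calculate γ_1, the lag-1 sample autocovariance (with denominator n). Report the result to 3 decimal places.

6.375

Mean z̄ = (75 + 77 + 87 + 84 + 85 + 87)/6 = 82.5000
Σ_{t=1}^{5}(z_t−z̄)(z_{t+1}−z̄) = 38.2500
γ_1 = 38.2500 / 6 = 6.375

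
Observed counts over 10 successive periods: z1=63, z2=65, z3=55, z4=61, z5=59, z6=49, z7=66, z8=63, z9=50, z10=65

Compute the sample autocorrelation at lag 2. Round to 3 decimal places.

-0.294

Mean z̄ = (63 + 65 + 55 + 61 + 59 + 49 + 66 + 63 + 50 + 65)/10 = 59.6000
Numerator Σ_{t=1}^{8}(z_t−z̄)(z_{t+2}−z̄) = -103.1200
Denominator Σ(z_t−z̄)² = 350.4000
r_2 = -103.1200 / 350.4000 = -0.294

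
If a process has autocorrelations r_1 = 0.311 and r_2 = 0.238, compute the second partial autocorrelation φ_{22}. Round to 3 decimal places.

0.156

φ_{22} = (r_2 − r_1²) / (1 − r_1²)
r_1² = (0.311)² = 0.096721
Numerator = 0.238 − 0.0967 = 0.1413; denominator = 1 − 0.0967 = 0.9033
φ_{22} = 0.1413 / 0.9033 = 0.156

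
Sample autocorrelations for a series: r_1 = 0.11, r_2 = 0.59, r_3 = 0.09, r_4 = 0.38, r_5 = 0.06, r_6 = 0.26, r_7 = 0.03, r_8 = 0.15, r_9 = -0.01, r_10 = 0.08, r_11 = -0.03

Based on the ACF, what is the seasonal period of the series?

The largest autocorrelation is r_2 = 0.59, with weaker echoes at lags 4 (0.38), 6 (0.26) and 8 (0.15); the remaining lags stay at or below 0.11.
The dominant spike at lag 2 indicates a seasonal period of 2.

2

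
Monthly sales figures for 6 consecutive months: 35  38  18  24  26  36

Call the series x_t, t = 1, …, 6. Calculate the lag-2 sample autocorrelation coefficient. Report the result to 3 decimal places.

Mean x̄ = (35 + 38 + 18 + 24 + 26 + 36)/6 = 29.5000
Deviations from mean: 5.5000, 8.5000, -11.5000, -5.5000, -3.5000, 6.5000
Numerator Σ_{t=1}^{4}(x_t−x̄)(x_{t+2}−x̄) = -105.5000
Denominator Σ(x_t−x̄)² = 319.5000
r_2 = -105.5000 / 319.5000 = -0.330

-0.330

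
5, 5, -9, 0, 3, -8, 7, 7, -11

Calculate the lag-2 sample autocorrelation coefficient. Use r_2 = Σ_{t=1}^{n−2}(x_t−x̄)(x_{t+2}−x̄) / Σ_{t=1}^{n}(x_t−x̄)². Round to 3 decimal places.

-0.437

Mean x̄ = (5 + 5 − 9 + 0 + 3 − 8 + 7 + 7 − 11)/9 = -0.1111
Σ(x_t−x̄)(x_{t+2}−x̄) = (-45.4321) + (0.5679) + (-27.6543) + (-0.8765) + (22.1235) + (-56.0988) + (-77.4321) = -184.8025
Denominator Σ(x_t−x̄)² = 422.8889
r_2 = -184.8025 / 422.8889 = -0.437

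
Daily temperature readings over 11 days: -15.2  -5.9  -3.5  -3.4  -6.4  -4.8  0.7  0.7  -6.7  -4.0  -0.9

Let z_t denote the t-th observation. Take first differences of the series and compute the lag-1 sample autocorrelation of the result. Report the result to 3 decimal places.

0.053

First differences Δz: 9.3, 2.4, 0.1, -3.0, 1.6, 5.5, 0.0, -7.4, 2.7, 3.1
Mean of differences = 1.4300
Numerator Σ(Δz_t−Δz̄)(Δz_{t+1}−Δz̄) = 9.8881
Denominator Σ(Δz_t−Δz̄)² = 185.2810
r_1(Δz) = 9.8881 / 185.2810 = 0.053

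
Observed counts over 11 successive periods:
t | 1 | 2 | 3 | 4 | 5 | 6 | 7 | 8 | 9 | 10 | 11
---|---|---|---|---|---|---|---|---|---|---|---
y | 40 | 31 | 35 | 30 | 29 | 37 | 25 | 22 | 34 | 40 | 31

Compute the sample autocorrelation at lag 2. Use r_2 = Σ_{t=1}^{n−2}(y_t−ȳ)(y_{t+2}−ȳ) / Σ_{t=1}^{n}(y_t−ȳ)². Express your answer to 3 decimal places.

-0.352

Mean ȳ = (40 + 31 + 35 + 30 + 29 + 37 + 25 + 22 + 34 + 40 + 31)/11 = 32.1818
Numerator Σ_{t=1}^{9}(y_t−ȳ)(y_{t+2}−ȳ) = -115.8843
Denominator Σ(y_t−ȳ)² = 329.6364
r_2 = -115.8843 / 329.6364 = -0.352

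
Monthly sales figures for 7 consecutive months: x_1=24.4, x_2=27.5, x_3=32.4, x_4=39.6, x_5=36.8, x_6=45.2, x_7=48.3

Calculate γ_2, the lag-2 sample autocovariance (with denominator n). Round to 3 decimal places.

Mean x̄ = (24.4 + 27.5 + 32.4 + 39.6 + 36.8 + 45.2 + 48.3)/7 = 36.3143
Deviations: -11.9143, -8.8143, -3.9143, 3.2857, 0.4857, 8.8857, 11.9857
Σ_{t=1}^{5}(x_t−x̄)(x_{t+2}−x̄) = 50.7910
γ_2 = 50.7910 / 7 = 7.256

7.256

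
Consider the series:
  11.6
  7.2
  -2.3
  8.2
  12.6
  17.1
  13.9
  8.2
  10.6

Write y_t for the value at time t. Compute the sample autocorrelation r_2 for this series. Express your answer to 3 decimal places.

-0.250

Mean ȳ = (11.6 + 7.2 − 2.3 + 8.2 + 12.6 + 17.1 + 13.9 + 8.2 + 10.6)/9 = 9.6778
Σ(y_t−ȳ)(y_{t+2}−ȳ) = (-23.0240) + (3.6616) + (-35.0017) + (-10.9684) + (12.3383) + (-10.9684) + (3.8938) = -60.0688
Denominator Σ(y_t−ȳ)² = 239.9756
r_2 = -60.0688 / 239.9756 = -0.250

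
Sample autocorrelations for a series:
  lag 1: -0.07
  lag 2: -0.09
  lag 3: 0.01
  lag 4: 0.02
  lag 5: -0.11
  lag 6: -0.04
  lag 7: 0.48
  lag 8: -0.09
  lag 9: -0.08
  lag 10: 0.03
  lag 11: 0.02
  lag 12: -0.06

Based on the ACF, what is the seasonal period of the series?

The largest autocorrelation is r_7 = 0.48; the remaining lags stay at or below 0.03.
The dominant spike at lag 7 indicates a seasonal period of 7.

7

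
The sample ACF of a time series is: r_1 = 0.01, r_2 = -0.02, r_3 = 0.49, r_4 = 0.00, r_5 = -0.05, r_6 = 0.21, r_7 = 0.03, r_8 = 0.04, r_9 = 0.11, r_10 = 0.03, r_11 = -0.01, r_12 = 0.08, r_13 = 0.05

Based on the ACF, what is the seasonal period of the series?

3

The largest autocorrelation is r_3 = 0.49, with a weaker echo at lag 6 (0.21); the remaining lags stay at or below 0.11.
The dominant spike at lag 3 indicates a seasonal period of 3.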